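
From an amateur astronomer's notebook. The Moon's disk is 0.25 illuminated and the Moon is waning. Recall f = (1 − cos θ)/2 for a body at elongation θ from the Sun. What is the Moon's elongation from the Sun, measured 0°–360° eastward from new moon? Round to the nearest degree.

300°

From f = (1 − cos θ)/2: cos θ = 1 − 2×0.25 = 0.500; arccos → 60.0°.
A waning Moon lies in 180°–360°, so θ = 360° − 60.0° = 300.0°.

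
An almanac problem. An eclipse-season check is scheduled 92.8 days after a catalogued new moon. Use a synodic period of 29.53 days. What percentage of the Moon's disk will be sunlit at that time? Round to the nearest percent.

92.8/29.53 = 3.143 lunations, so 3 complete cycles and 4.21 d into the next.
The Moon has covered 4.21/29.53 of its cycle, so θ ≈ 360° × 4.21/29.53 = 51.3°.
cos 51.3° = 0.625, so f = (1 − 0.625)/2 = 0.188, so 19%.

19%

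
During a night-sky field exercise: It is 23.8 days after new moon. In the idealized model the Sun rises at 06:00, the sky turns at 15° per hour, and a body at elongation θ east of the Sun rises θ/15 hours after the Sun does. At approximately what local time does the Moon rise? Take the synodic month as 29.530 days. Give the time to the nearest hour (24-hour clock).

01:00

Elongation θ = 360° × 23.8/29.530 ≈ 290.1°.
At 15° of sky rotation per hour, 290.1° corresponds to a 19.34 h lag.
06:00 + 19.34 h ≈ 01:21 → 01:00 to the nearest hour.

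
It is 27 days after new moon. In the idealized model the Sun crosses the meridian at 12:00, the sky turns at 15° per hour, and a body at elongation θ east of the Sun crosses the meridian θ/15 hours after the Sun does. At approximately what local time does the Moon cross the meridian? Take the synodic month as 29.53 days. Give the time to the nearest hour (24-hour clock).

10:00

The Moon has covered 27/29.53 of its cycle, so θ ≈ 360° × 27/29.53 = 329.2°.
Delay after the Sun = 329.2° / (15°/h) ≈ 21.94 h.
12:00 + 21.94 h ≈ 09:57 → 10:00 to the nearest hour.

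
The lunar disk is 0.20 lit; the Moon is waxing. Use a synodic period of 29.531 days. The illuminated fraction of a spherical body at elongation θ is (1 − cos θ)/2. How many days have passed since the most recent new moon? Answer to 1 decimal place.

4.4 days

Invert f = (1 − cos θ)/2 to get cos θ = 1 − 2(0.20) = 0.600, hence θ₀ = arccos 0.600 = 53.1°.
Waxing ⇒ before full, so θ = 53.1°.
At 360°/29.531 d per day, 53.1° corresponds to 4.36 days.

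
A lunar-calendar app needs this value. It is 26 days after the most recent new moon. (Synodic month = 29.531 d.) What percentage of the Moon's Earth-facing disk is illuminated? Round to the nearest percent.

13%

The Moon has covered 26/29.531 of its cycle, so θ ≈ 360° × 26/29.531 = 317.0°.
cos 317.0° = 0.731, so f = (1 − 0.731)/2 = 0.135, so 13%.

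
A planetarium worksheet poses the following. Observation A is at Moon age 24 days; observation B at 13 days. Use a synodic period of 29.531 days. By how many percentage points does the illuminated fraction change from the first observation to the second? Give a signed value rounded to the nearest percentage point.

+66 pp

First observation: θ = 360°·24/29.531 = 292.6°, so f = 0.308.
Second observation: θ = 158.5°, f = 0.965.
Δf = 0.965 − 0.308 = +0.657, i.e. +66 pp.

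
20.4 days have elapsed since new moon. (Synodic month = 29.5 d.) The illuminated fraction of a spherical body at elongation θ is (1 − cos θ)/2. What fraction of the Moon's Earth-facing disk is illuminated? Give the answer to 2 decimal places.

0.68

Phase angle: θ = 360°·(20.4 d)/(29.5 d) = 248.9°.
With cos θ = (-0.359), the lit fraction is (1 − (-0.359))/2 ≈ 0.680.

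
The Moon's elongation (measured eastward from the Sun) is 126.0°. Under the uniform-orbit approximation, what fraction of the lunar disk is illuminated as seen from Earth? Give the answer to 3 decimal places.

Half-versine of 126.0°: (1 − (-0.588))/2 = 0.794.

0.794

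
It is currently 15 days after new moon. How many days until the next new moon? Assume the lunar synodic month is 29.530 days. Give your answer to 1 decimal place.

One full lunation from the last new moon is 29.530 d; remaining = 29.530 − 15 = 14.530 d.

14.5 days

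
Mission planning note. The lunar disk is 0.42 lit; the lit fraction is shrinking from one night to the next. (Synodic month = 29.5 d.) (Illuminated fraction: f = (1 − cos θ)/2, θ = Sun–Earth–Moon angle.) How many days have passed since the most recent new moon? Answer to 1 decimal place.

22.9 days

cos θ = 1 − 2f = 0.160, giving a principal value of 80.8°.
Since the Moon is past full (waning), take the reflex angle: θ = 360° − 80.8° = 279.2°.
At 360°/29.5 d per day, 279.2° corresponds to 22.88 days.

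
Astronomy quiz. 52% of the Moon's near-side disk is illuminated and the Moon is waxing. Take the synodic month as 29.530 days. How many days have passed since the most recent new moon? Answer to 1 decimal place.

From f = (1 − cos θ)/2: cos θ = 1 − 2×0.52 = -0.040; arccos → 92.3°.
Before full moon the principal value applies: θ = 92.3°.
At 360°/29.530 d per day, 92.3° corresponds to 7.57 days.

7.6 days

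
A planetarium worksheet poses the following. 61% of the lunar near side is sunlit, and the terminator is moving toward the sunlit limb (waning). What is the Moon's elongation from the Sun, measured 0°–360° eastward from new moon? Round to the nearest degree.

Invert f = (1 − cos θ)/2 to get cos θ = 1 − 2(0.61) = -0.220, hence θ₀ = arccos -0.220 = 102.7°.
Waning ⇒ past full, so θ = 360° − 102.7° = 257.3°.

257°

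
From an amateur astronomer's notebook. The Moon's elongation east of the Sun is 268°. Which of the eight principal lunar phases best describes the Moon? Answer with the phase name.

268° lies in the last quarter sector of the 8-phase cycle.

last quarter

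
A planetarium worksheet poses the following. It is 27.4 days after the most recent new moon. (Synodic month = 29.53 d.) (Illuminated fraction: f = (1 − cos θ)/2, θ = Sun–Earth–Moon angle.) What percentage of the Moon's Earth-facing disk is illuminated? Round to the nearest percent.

The Moon has covered 27.4/29.53 of its cycle, so θ ≈ 360° × 27.4/29.53 = 334.0°.
With cos θ = 0.899, the lit fraction is (1 − 0.899)/2 ≈ 0.050, so 5%.

5%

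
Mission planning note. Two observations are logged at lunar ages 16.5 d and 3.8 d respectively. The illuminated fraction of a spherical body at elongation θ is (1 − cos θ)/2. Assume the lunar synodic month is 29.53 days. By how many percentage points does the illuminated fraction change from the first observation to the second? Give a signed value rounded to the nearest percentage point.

-81 pp

θ₁ = 360° × 16.5/29.53 = 201.2°, f₁ = (1 − cos θ₁)/2 = 0.966.
θ₂ = 360° × 3.8/29.53 = 46.3°, f₂ = (1 − cos θ₂)/2 = 0.155.
Change = f₂ − f₁ = -0.812 → -81 percentage points.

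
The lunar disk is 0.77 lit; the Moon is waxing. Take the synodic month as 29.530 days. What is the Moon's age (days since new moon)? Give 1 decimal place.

Invert f = (1 − cos θ)/2 to get cos θ = 1 − 2(0.77) = -0.540, hence θ₀ = arccos -0.540 = 122.7°.
Waxing ⇒ before full, so θ = 122.7°.
Age = 29.530 × 122.7°/360° ≈ 10.06 days.

10.1 days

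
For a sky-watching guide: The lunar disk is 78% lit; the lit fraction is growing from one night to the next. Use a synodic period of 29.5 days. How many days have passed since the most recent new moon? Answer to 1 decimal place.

Invert f = (1 − cos θ)/2 to get cos θ = 1 − 2(0.78) = -0.560, hence θ₀ = arccos -0.560 = 124.1°.
Before full moon the principal value applies: θ = 124.1°.
At 360°/29.5 d per day, 124.1° corresponds to 10.17 days.

10.2 days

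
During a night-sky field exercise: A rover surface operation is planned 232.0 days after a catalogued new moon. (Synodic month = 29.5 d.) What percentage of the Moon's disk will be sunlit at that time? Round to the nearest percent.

17%

232.0 d spans 7 complete synodic months (7 × 29.5 = 206.50 d) plus 25.50 d.
The Moon has covered 25.50/29.5 of its cycle, so θ ≈ 360° × 25.50/29.5 = 311.2°.
cos 311.2° = 0.659, so f = (1 − 0.659)/2 = 0.171, so 17%.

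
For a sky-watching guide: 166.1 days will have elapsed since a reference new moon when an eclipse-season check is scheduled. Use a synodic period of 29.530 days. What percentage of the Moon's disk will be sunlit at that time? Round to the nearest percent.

85%

166.1 d spans 5 complete synodic months (5 × 29.530 = 147.65 d) plus 18.45 d.
The Moon has covered 18.45/29.530 of its cycle, so θ ≈ 360° × 18.45/29.530 = 224.9°.
Illuminated fraction = (1 − cos 224.9°)/2 = (1 − (-0.708))/2 ≈ 0.854, so 85%.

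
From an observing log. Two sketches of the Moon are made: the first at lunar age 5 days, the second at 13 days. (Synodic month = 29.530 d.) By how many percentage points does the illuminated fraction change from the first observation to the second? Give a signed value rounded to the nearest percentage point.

+71 percentage points

θ₁ = 360° × 5/29.530 = 61.0°, f₁ = (1 − cos θ₁)/2 = 0.257.
θ₂ = 360° × 13/29.530 = 158.5°, f₂ = (1 − cos θ₂)/2 = 0.965.
Change = f₂ − f₁ = +0.708 → +71 percentage points.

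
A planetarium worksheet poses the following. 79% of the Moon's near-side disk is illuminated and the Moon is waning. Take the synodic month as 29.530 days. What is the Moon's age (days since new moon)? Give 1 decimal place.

19.2 days

From f = (1 − cos θ)/2: cos θ = 1 − 2×0.79 = -0.580; arccos → 125.5°.
Waning ⇒ past full, so θ = 360° − 125.5° = 234.5°.
That fraction of the synodic month is 234.5/360 × 29.530 d ≈ 19.24 d.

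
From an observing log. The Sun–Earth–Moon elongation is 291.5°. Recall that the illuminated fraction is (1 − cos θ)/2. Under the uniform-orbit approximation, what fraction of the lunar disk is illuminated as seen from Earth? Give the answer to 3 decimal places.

0.317

cos 291.5° = 0.367, so f = (1 − 0.367)/2 = 0.317.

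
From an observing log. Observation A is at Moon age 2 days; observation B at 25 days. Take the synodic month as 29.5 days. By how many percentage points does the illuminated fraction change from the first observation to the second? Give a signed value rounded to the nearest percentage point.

+17 percentage points

θ₁ = 360° × 2/29.5 = 24.4°, f₁ = (1 − cos θ₁)/2 = 0.045.
θ₂ = 360° × 25/29.5 = 305.1°, f₂ = (1 − cos θ₂)/2 = 0.213.
Change = f₂ − f₁ = +0.168 → +17 percentage points.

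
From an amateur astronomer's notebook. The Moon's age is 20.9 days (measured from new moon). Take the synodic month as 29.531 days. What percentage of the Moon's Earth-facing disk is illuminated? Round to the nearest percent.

Phase angle: θ = 360°·(20.9 d)/(29.531 d) = 254.8°.
Illuminated fraction = (1 − cos 254.8°)/2 = (1 − (-0.262))/2 ≈ 0.631, so 63%.

63%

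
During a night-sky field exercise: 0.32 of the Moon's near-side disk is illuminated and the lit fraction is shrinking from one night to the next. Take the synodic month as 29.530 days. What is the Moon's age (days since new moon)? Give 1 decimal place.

From f = (1 − cos θ)/2: cos θ = 1 − 2×0.32 = 0.360; arccos → 68.9°.
Waning ⇒ past full, so θ = 360° − 68.9° = 291.1°.
At 360°/29.530 d per day, 291.1° corresponds to 23.88 days.

23.9 days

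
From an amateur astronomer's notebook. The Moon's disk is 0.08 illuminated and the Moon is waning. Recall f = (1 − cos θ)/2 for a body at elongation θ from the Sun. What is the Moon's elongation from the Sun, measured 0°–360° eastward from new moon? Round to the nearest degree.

327°

Invert f = (1 − cos θ)/2 to get cos θ = 1 − 2(0.08) = 0.840, hence θ₀ = arccos 0.840 = 32.9°.
A waning Moon lies in 180°–360°, so θ = 360° − 32.9° = 327.1°.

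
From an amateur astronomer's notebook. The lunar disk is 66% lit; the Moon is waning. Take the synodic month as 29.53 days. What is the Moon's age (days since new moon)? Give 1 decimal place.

20.6 days

cos θ = 1 − 2f = -0.320, giving a principal value of 108.7°.
Since the Moon is past full (waning), take the reflex angle: θ = 360° − 108.7° = 251.3°.
That fraction of the synodic month is 251.3/360 × 29.53 d ≈ 20.62 d.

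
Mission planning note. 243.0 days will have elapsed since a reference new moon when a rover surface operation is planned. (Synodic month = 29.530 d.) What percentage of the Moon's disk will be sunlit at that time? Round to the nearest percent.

Reduce mod P: 243.0 − 8×29.530 = 6.76 d into the current lunation.
The Moon has covered 6.76/29.530 of its cycle, so θ ≈ 360° × 6.76/29.530 = 82.4°.
With cos θ = 0.132, the lit fraction is (1 − 0.132)/2 ≈ 0.434, so 43%.

43%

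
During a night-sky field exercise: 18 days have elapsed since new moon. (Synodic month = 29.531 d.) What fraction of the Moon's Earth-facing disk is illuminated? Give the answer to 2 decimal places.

Elongation θ = 360° × 18/29.531 ≈ 219.4°.
With cos θ = (-0.772), the lit fraction is (1 − (-0.772))/2 ≈ 0.886.

0.89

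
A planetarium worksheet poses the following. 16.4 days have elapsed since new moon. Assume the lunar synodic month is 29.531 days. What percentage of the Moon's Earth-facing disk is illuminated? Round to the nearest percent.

97%

The Moon has covered 16.4/29.531 of its cycle, so θ ≈ 360° × 16.4/29.531 = 199.9°.
With cos θ = (-0.940), the lit fraction is (1 − (-0.940))/2 ≈ 0.970, so 97%.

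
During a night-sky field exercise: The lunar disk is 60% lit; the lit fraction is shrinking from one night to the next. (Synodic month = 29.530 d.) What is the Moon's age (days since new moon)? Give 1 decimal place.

21.2 days

cos θ = 1 − 2f = -0.200, giving a principal value of 101.5°.
A waning Moon lies in 180°–360°, so θ = 360° − 101.5° = 258.5°.
Age = 29.530 × 258.5°/360° ≈ 21.20 days.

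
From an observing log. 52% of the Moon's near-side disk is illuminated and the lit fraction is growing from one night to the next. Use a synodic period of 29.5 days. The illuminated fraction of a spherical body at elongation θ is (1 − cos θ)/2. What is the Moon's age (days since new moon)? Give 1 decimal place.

7.6 days

From f = (1 − cos θ)/2: cos θ = 1 − 2×0.52 = -0.040; arccos → 92.3°.
Waxing ⇒ before full, so θ = 92.3°.
At 360°/29.5 d per day, 92.3° corresponds to 7.56 days.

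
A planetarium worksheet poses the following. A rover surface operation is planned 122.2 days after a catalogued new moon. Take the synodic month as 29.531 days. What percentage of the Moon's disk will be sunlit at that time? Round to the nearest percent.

18%

Reduce mod P: 122.2 − 4×29.531 = 4.08 d into the current lunation.
The Moon has covered 4.08/29.531 of its cycle, so θ ≈ 360° × 4.08/29.531 = 49.7°.
cos 49.7° = 0.647, so f = (1 − 0.647)/2 = 0.177, so 18%.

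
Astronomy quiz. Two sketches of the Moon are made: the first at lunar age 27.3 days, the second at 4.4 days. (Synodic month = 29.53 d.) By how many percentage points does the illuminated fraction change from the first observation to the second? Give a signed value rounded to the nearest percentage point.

First observation: θ = 360°·27.3/29.53 = 332.8°, so f = 0.055.
Second observation: θ = 53.6°, f = 0.204.
Δf = 0.204 − 0.055 = +0.148, i.e. +15 pp.

+15 pp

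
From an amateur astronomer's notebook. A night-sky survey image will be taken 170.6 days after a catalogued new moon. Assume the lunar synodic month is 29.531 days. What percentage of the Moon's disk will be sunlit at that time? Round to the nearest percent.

42%

Reduce mod P: 170.6 − 5×29.531 = 22.94 d into the current lunation.
The Moon has covered 22.94/29.531 of its cycle, so θ ≈ 360° × 22.94/29.531 = 279.7°.
cos 279.7° = 0.169, so f = (1 − 0.169)/2 = 0.416, so 42%.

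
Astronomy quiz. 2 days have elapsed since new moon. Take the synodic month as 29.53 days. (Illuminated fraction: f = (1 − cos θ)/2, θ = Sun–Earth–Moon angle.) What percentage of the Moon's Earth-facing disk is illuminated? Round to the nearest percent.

4%

The Moon has covered 2/29.53 of its cycle, so θ ≈ 360° × 2/29.53 = 24.4°.
cos 24.4° = 0.911, so f = (1 − 0.911)/2 = 0.045, so 4%.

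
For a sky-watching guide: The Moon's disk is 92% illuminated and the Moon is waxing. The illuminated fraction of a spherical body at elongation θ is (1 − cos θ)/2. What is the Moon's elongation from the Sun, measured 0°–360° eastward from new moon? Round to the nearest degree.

From f = (1 − cos θ)/2: cos θ = 1 − 2×0.92 = -0.840; arccos → 147.1°.
The Moon is waxing (0°–180°), so θ = 147.1° directly.

147°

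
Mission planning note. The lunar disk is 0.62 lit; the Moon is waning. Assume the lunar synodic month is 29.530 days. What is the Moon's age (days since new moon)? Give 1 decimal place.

cos θ = 1 − 2f = -0.240, giving a principal value of 103.9°.
Waning ⇒ past full, so θ = 360° − 103.9° = 256.1°.
At 360°/29.530 d per day, 256.1° corresponds to 21.01 days.

21.0 days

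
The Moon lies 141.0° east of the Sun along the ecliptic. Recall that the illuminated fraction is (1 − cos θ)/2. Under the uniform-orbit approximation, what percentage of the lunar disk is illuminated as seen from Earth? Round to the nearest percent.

89%

f = (1 − cos 141.0°)/2 = (1 − (-0.777))/2 ≈ 0.889, i.e. 89%.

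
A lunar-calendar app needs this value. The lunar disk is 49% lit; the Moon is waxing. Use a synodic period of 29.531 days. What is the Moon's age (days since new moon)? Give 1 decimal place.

7.3 days

Invert f = (1 − cos θ)/2 to get cos θ = 1 − 2(0.49) = 0.020, hence θ₀ = arccos 0.020 = 88.9°.
The Moon is waxing (0°–180°), so θ = 88.9° directly.
Age = 29.531 × 88.9°/360° ≈ 7.29 days.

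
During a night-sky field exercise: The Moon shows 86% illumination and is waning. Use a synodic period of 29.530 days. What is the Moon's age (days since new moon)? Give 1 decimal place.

18.4 days

Invert f = (1 − cos θ)/2 to get cos θ = 1 − 2(0.86) = -0.720, hence θ₀ = arccos -0.720 = 136.1°.
A waning Moon lies in 180°–360°, so θ = 360° − 136.1° = 223.9°.
At 360°/29.530 d per day, 223.9° corresponds to 18.37 days.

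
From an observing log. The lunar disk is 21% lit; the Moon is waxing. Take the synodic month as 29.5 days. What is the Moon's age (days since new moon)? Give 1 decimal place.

Invert f = (1 − cos θ)/2 to get cos θ = 1 − 2(0.21) = 0.580, hence θ₀ = arccos 0.580 = 54.5°.
Waxing ⇒ before full, so θ = 54.5°.
Age = 29.5 × 54.5°/360° ≈ 4.47 days.

4.5 days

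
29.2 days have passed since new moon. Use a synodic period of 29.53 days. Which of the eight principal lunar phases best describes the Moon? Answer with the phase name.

θ ≈ 360° × 29.2/29.53 = 356°, which falls in the new moon sector.

new moon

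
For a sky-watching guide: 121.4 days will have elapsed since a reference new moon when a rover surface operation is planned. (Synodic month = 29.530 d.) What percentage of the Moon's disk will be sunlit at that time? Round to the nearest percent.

12%

121.4/29.530 = 4.111 lunations, so 4 complete cycles and 3.28 d into the next.
The Moon has covered 3.28/29.530 of its cycle, so θ ≈ 360° × 3.28/29.530 = 40.0°.
Illuminated fraction = (1 − cos 40.0°)/2 = (1 − 0.766)/2 ≈ 0.117, so 12%.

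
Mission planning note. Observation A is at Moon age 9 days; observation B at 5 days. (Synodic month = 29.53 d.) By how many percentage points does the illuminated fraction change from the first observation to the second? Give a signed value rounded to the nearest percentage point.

First observation: θ = 360°·9/29.53 = 109.7°, so f = 0.669.
Second observation: θ = 61.0°, f = 0.257.
Δf = 0.257 − 0.669 = -0.411, i.e. -41 pp.

-41 percentage points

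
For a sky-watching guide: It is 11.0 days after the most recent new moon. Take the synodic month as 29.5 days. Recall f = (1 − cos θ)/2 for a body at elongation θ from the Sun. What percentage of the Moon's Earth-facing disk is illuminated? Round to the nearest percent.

85%

Elongation θ = 360° × 11.0/29.5 ≈ 134.2°.
Illuminated fraction = (1 − cos 134.2°)/2 = (1 − (-0.698))/2 ≈ 0.849, so 85%.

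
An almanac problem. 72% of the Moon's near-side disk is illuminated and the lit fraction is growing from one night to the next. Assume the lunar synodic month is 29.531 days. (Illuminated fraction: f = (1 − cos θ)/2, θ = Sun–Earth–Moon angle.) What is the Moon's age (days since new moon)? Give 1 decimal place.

Invert f = (1 − cos θ)/2 to get cos θ = 1 − 2(0.72) = -0.440, hence θ₀ = arccos -0.440 = 116.1°.
Before full moon the principal value applies: θ = 116.1°.
Age = 29.531 × 116.1°/360° ≈ 9.52 days.

9.5 days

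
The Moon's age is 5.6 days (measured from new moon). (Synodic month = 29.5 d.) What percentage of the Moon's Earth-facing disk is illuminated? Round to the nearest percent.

The Moon has covered 5.6/29.5 of its cycle, so θ ≈ 360° × 5.6/29.5 = 68.3°.
Illuminated fraction = (1 − cos 68.3°)/2 = (1 − 0.369)/2 ≈ 0.315, so 32%.

32%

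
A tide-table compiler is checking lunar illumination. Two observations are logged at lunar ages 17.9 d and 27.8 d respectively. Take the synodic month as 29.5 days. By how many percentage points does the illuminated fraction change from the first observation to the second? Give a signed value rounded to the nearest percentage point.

θ₁ = 360° × 17.9/29.5 = 218.4°, f₁ = (1 − cos θ₁)/2 = 0.892.
θ₂ = 360° × 27.8/29.5 = 339.3°, f₂ = (1 − cos θ₂)/2 = 0.032.
Change = f₂ − f₁ = -0.859 → -86 percentage points.

-86 pp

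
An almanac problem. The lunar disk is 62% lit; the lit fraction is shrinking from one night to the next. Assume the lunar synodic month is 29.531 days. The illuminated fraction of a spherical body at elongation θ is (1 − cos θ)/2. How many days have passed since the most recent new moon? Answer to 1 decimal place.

cos θ = 1 − 2f = -0.240, giving a principal value of 103.9°.
A waning Moon lies in 180°–360°, so θ = 360° − 103.9° = 256.1°.
At 360°/29.531 d per day, 256.1° corresponds to 21.01 days.

21.0 days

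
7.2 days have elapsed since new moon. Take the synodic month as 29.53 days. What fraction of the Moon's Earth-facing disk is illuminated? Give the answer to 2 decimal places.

The Moon has covered 7.2/29.53 of its cycle, so θ ≈ 360° × 7.2/29.53 = 87.8°.
Illuminated fraction = (1 − cos 87.8°)/2 = (1 − 0.039)/2 ≈ 0.481.

0.48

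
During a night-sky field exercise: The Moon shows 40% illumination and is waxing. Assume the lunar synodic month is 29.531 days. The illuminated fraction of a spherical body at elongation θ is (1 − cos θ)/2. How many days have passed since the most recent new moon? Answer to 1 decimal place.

6.4 days

Invert f = (1 − cos θ)/2 to get cos θ = 1 − 2(0.40) = 0.200, hence θ₀ = arccos 0.200 = 78.5°.
Before full moon the principal value applies: θ = 78.5°.
At 360°/29.531 d per day, 78.5° corresponds to 6.44 days.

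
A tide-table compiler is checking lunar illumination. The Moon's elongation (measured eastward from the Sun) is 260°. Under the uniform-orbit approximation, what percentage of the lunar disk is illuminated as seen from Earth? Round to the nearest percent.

59%

Half-versine of 260°: (1 − (-0.174))/2 = 0.587, i.e. 59%.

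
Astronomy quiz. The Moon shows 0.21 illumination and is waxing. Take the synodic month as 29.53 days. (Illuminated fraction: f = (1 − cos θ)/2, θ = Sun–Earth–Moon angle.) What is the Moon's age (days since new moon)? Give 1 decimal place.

Invert f = (1 − cos θ)/2 to get cos θ = 1 − 2(0.21) = 0.580, hence θ₀ = arccos 0.580 = 54.5°.
Before full moon the principal value applies: θ = 54.5°.
Age = 29.53 × 54.5°/360° ≈ 4.47 days.

4.5 days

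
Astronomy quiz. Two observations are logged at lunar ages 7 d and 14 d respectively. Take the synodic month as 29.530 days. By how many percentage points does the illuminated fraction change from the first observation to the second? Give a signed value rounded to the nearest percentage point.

+53 pp

θ₁ = 360° × 7/29.530 = 85.3°, f₁ = (1 − cos θ₁)/2 = 0.459.
θ₂ = 360° × 14/29.530 = 170.7°, f₂ = (1 − cos θ₂)/2 = 0.993.
Change = f₂ − f₁ = +0.534 → +53 percentage points.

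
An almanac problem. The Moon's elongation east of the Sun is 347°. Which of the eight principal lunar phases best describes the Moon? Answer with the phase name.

347° lies in the new moon sector of the 8-phase cycle.

new moon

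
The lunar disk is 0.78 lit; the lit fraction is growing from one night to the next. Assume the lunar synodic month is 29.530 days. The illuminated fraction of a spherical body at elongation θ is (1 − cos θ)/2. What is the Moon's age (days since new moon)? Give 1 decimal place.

10.2 days

Invert f = (1 − cos θ)/2 to get cos θ = 1 − 2(0.78) = -0.560, hence θ₀ = arccos -0.560 = 124.1°.
Waxing ⇒ before full, so θ = 124.1°.
That fraction of the synodic month is 124.1/360 × 29.530 d ≈ 10.18 d.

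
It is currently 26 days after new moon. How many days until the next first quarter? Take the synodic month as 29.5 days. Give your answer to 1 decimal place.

First quarter occurs at elongation 90°, i.e. at age 29.5 × 90/360 = 7.375 d.
Already past this cycle's first quarter; the next is at 7.375 + 29.5 = 36.875 d, so 36.875 − 26 = 10.875 days.

10.9 days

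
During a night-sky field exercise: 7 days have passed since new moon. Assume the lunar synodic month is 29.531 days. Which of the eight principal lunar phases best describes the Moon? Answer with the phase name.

At 7/29.531 of the cycle, θ ≈ 85° — the first quarter range.

first quarter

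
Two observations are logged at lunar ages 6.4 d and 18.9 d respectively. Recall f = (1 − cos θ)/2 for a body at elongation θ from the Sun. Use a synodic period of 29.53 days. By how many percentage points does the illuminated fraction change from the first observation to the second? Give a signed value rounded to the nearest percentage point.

θ₁ = 360° × 6.4/29.53 = 78.0°, f₁ = (1 − cos θ₁)/2 = 0.396.
θ₂ = 360° × 18.9/29.53 = 230.4°, f₂ = (1 − cos θ₂)/2 = 0.819.
Change = f₂ − f₁ = +0.422 → +42 percentage points.

+42 pp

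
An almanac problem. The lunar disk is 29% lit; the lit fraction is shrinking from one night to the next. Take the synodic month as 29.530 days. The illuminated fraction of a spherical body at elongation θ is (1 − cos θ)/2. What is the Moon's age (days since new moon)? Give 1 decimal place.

24.2 days

From f = (1 − cos θ)/2: cos θ = 1 − 2×0.29 = 0.420; arccos → 65.2°.
Since the Moon is past full (waning), take the reflex angle: θ = 360° − 65.2° = 294.8°.
That fraction of the synodic month is 294.8/360 × 29.530 d ≈ 24.18 d.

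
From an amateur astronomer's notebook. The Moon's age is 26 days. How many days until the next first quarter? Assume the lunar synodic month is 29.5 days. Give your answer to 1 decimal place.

First quarter occurs at elongation 90°, i.e. at age 29.5 × 90/360 = 7.375 d.
Already past this cycle's first quarter; the next is at 7.375 + 29.5 = 36.875 d, so 36.875 − 26 = 10.875 days.

10.9 days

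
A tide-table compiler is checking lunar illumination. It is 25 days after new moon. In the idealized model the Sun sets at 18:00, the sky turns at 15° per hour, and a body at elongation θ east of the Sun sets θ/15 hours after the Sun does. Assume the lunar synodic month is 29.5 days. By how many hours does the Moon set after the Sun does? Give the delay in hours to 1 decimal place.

The Moon has covered 25/29.5 of its cycle, so θ ≈ 360° × 25/29.5 = 305.1°.
Delay after the Sun = 305.1° / (15°/h) ≈ 20.34 h.
So the Moon sets 20.34 h after the Sun.

20.3 h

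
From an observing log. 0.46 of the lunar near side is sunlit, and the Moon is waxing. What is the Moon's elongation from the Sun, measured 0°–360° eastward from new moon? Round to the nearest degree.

85°

Invert f = (1 − cos θ)/2 to get cos θ = 1 − 2(0.46) = 0.080, hence θ₀ = arccos 0.080 = 85.4°.
Waxing ⇒ before full, so θ = 85.4°.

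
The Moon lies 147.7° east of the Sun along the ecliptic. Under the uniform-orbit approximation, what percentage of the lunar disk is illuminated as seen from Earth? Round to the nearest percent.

92%

f = (1 − cos 147.7°)/2 = (1 − (-0.845))/2 ≈ 0.923, i.e. 92%.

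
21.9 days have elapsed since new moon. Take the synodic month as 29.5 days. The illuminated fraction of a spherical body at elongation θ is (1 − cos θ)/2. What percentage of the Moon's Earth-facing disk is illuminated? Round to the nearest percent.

The Moon has covered 21.9/29.5 of its cycle, so θ ≈ 360° × 21.9/29.5 = 267.3°.
Illuminated fraction = (1 − cos 267.3°)/2 = (1 − (-0.048))/2 ≈ 0.524, so 52%.

52%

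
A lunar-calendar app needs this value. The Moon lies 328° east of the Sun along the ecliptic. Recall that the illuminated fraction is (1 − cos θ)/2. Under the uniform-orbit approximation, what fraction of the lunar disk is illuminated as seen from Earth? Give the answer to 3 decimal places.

0.076

f = (1 − cos 328°)/2 = (1 − 0.848)/2 ≈ 0.076.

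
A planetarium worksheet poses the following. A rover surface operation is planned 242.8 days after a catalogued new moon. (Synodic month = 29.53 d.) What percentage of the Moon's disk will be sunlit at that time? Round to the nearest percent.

41%

242.8/29.53 = 8.222 lunations, so 8 complete cycles and 6.56 d into the next.
Elongation θ = 360° × 6.56/29.53 ≈ 80.0°.
With cos θ = 0.174, the lit fraction is (1 − 0.174)/2 ≈ 0.413, so 41%.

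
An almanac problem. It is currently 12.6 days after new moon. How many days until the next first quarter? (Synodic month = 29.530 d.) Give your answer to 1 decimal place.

24.3 days

First quarter occurs at elongation 90°, i.e. at age 29.530 × 90/360 = 7.383 d.
This lunation's first quarter (7.383 d) has passed, so add one period: 36.913 − 12.6 = 24.313 days.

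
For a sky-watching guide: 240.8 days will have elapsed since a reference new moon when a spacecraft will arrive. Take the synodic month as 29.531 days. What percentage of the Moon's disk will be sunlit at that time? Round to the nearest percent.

22%

Reduce mod P: 240.8 − 8×29.531 = 4.55 d into the current lunation.
Phase angle: θ = 360°·(4.55 d)/(29.531 d) = 55.5°.
cos 55.5° = 0.567, so f = (1 − 0.567)/2 = 0.217, so 22%.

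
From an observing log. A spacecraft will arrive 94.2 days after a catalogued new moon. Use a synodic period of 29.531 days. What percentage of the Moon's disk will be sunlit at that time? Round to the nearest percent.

Reduce mod P: 94.2 − 3×29.531 = 5.61 d into the current lunation.
Elongation θ = 360° × 5.61/29.531 ≈ 68.4°.
With cos θ = 0.369, the lit fraction is (1 − 0.369)/2 ≈ 0.316, so 32%.

32%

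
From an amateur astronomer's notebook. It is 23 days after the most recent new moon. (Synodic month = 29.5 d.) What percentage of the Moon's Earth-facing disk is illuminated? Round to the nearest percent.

The Moon has covered 23/29.5 of its cycle, so θ ≈ 360° × 23/29.5 = 280.7°.
Illuminated fraction = (1 − cos 280.7°)/2 = (1 − 0.185)/2 ≈ 0.407, so 41%.

41%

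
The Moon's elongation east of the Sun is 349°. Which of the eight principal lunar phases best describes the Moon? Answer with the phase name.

new moon

The new moon sector spans roughly -22°–22°; 349° falls inside it.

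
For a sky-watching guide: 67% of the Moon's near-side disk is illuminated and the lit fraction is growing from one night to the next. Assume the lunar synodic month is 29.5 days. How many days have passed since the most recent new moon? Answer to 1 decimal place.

9.0 days

From f = (1 − cos θ)/2: cos θ = 1 − 2×0.67 = -0.340; arccos → 109.9°.
Waxing ⇒ before full, so θ = 109.9°.
At 360°/29.5 d per day, 109.9° corresponds to 9.00 days.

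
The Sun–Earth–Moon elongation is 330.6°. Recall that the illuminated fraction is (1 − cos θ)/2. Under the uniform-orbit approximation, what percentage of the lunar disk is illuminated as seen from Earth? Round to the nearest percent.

6%

Half-versine of 330.6°: (1 − 0.871)/2 = 0.064, i.e. 6%.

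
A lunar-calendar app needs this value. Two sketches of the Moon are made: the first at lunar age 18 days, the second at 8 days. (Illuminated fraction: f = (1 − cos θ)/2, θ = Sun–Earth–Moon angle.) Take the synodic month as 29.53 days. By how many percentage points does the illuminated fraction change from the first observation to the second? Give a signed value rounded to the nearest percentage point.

-32 pp

θ₁ = 360° × 18/29.53 = 219.4°, f₁ = (1 − cos θ₁)/2 = 0.886.
θ₂ = 360° × 8/29.53 = 97.5°, f₂ = (1 − cos θ₂)/2 = 0.566.
Change = f₂ − f₁ = -0.321 → -32 percentage points.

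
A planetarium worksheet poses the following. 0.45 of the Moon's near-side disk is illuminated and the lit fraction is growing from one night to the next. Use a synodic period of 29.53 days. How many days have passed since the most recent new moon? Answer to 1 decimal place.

From f = (1 − cos θ)/2: cos θ = 1 − 2×0.45 = 0.100; arccos → 84.3°.
The Moon is waxing (0°–180°), so θ = 84.3° directly.
That fraction of the synodic month is 84.3/360 × 29.53 d ≈ 6.91 d.

6.9 days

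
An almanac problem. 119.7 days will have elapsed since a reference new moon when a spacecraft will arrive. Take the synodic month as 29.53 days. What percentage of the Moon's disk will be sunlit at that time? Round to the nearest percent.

3%

Reduce mod P: 119.7 − 4×29.53 = 1.58 d into the current lunation.
Elongation θ = 360° × 1.58/29.53 ≈ 19.3°.
With cos θ = 0.944, the lit fraction is (1 − 0.944)/2 ≈ 0.028, so 3%.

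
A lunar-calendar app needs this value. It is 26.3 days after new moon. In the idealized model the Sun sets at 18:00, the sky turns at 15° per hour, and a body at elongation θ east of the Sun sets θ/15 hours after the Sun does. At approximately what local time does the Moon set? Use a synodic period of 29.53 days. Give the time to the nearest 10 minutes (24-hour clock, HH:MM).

15:20

Elongation θ = 360° × 26.3/29.53 ≈ 320.6°.
Delay after the Sun = 320.6° / (15°/h) ≈ 21.37 h.
18:00 + 21.375 h ≈ 15:22 → 15:20 to the nearest ten minutes.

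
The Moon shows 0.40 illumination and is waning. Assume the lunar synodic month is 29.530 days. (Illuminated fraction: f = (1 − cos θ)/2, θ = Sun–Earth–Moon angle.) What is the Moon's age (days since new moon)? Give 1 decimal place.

23.1 days

From f = (1 − cos θ)/2: cos θ = 1 − 2×0.40 = 0.200; arccos → 78.5°.
Since the Moon is past full (waning), take the reflex angle: θ = 360° − 78.5° = 281.5°.
That fraction of the synodic month is 281.5/360 × 29.530 d ≈ 23.09 d.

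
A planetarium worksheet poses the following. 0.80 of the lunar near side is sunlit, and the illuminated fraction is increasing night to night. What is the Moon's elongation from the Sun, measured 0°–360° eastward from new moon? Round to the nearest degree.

127°

From f = (1 − cos θ)/2: cos θ = 1 − 2×0.80 = -0.600; arccos → 126.9°.
Waxing ⇒ before full, so θ = 126.9°.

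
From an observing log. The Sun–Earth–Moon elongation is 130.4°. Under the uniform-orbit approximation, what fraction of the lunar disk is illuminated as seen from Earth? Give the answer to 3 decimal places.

0.824

Half-versine of 130.4°: (1 − (-0.648))/2 = 0.824.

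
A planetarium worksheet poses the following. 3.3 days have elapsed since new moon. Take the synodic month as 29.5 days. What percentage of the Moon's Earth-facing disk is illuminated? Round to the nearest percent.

12%

Phase angle: θ = 360°·(3.3 d)/(29.5 d) = 40.3°.
With cos θ = 0.763, the lit fraction is (1 − 0.763)/2 ≈ 0.119, so 12%.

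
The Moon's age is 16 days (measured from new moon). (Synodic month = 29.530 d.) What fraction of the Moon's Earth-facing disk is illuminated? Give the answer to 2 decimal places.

Elongation θ = 360° × 16/29.530 ≈ 195.1°.
With cos θ = (-0.966), the lit fraction is (1 − (-0.966))/2 ≈ 0.983.

0.98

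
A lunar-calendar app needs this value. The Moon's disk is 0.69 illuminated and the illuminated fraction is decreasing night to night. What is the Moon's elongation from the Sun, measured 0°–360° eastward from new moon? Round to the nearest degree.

From f = (1 − cos θ)/2: cos θ = 1 − 2×0.69 = -0.380; arccos → 112.3°.
Since the Moon is past full (waning), take the reflex angle: θ = 360° − 112.3° = 247.7°.

248°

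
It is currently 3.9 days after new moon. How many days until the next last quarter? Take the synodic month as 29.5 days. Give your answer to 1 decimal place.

Last quarter occurs at elongation 270°, i.e. at age 29.5 × 270/360 = 22.125 d.
That is 22.125 − 3.9 = 18.225 days ahead.

18.2 days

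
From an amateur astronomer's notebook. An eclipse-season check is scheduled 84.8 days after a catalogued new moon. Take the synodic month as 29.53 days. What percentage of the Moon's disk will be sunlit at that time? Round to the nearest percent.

84.8 d spans 2 complete synodic months (2 × 29.53 = 59.06 d) plus 25.74 d.
Phase angle: θ = 360°·(25.74 d)/(29.53 d) = 313.8°.
With cos θ = 0.692, the lit fraction is (1 − 0.692)/2 ≈ 0.154, so 15%.

15%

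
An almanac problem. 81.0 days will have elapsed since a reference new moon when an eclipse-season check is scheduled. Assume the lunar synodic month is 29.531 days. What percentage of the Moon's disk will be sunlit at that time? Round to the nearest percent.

52%

81.0/29.531 = 2.743 lunations, so 2 complete cycles and 21.94 d into the next.
The Moon has covered 21.94/29.531 of its cycle, so θ ≈ 360° × 21.94/29.531 = 267.4°.
cos 267.4° = (-0.045), so f = (1 − (-0.045))/2 = 0.522, so 52%.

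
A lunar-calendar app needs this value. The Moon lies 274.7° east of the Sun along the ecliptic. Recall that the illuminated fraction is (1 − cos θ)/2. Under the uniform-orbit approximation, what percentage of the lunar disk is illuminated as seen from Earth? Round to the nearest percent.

46%

f = (1 − cos 274.7°)/2 = (1 − 0.082)/2 ≈ 0.459, i.e. 46%.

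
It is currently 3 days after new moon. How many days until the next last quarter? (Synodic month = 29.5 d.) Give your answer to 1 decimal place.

Last quarter occurs at elongation 270°, i.e. at age 29.5 × 270/360 = 22.125 d.
So 19.125 days remain (22.125 − 3).

19.1 days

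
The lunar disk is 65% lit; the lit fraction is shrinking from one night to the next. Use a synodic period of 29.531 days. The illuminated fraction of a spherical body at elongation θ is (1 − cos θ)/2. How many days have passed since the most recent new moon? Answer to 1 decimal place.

20.7 days

From f = (1 − cos θ)/2: cos θ = 1 − 2×0.65 = -0.300; arccos → 107.5°.
Waning ⇒ past full, so θ = 360° − 107.5° = 252.5°.
That fraction of the synodic month is 252.5/360 × 29.531 d ≈ 20.72 d.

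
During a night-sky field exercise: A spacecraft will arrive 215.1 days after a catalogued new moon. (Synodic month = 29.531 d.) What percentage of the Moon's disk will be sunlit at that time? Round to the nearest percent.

Reduce mod P: 215.1 − 7×29.531 = 8.38 d into the current lunation.
Elongation θ = 360° × 8.38/29.531 ≈ 102.2°.
With cos θ = (-0.211), the lit fraction is (1 − (-0.211))/2 ≈ 0.606, so 61%.

61%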